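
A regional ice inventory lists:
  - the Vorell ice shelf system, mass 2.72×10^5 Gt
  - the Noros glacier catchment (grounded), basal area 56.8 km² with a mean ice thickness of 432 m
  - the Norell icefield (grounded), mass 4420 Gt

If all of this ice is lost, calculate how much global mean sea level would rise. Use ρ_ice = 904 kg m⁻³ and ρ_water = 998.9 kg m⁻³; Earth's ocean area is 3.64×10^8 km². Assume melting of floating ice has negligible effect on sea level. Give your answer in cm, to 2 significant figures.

The Vorell ice shelf system is floating and already displaces its own weight of water, so its melt adds essentially nothing to sea level.
Noros: ice volume = 56.8 km² × 432 m = 24.54 km³; 24.54 × (904/998.9) = 22.21 km³ of water.
Norell: 4420 Gt = 4.420×10^15 kg; dividing by ρ_w = 998.9 kg m⁻³ gives 4.425×10^12 m³ of water.
Total added water ≈ 4.447×10^12 m³ over 3.64×10^14 m² → Δh = 0.0122 m = 1.2 cm.

≈ 1.2 cm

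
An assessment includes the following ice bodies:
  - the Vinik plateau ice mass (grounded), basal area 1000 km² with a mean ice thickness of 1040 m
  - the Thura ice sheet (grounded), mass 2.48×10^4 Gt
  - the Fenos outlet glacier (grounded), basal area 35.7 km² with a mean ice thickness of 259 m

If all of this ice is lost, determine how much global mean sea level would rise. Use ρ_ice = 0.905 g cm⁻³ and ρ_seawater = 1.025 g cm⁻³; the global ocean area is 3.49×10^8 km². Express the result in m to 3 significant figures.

≈ 0.0720 m

Vinik: ice volume = 1000 km² × 1040 m = 1040 km³; 1040 × (905/1025) = 918.2 km³ of water.
Thura: 2.48×10^4 Gt = 2.480×10^16 kg; dividing by ρ_w = 1.025 g cm⁻³ = 1025 kg m⁻³ gives 2.420×10^13 m³ of water.
Fenos: ice volume = 35.7 km² × 259 m = 9.246 km³; 9.246 × (905/1025) = 8.164 km³ of water.
Total added water ≈ 2.512×10^13 m³ over 3.49×10^14 m² → Δh = 0.0720 m.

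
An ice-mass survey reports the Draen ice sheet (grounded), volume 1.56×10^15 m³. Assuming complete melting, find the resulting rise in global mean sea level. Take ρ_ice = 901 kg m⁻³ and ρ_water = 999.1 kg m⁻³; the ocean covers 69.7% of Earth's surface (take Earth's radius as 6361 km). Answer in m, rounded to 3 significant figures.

Draen: 1.56×10^15 m³ × (901/999.1) = 1.407×10^15 m³ of water.
Spread over 3.54×10^14 m² of ocean, Δh = 1.407×10^15 / 3.54×10^14 = 3.97 m.

≈ 3.97 m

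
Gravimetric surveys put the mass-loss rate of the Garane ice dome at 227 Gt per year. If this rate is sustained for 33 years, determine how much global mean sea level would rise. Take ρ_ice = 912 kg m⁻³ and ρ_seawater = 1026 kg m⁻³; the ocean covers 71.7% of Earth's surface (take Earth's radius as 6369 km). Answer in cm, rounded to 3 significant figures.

≈ 2.00 cm

Total mass lost = 227 Gt/yr × 33 yr = 7491 Gt = 7.491×10^15 kg.
ρ_w = 1026 kg m⁻³, so water volume = 7.491×10^15 / 1026 = 7.301×10^12 m³.
Δh = 7.301×10^12 / 3.65×10^14 = 0.0200 m = 2.00 cm.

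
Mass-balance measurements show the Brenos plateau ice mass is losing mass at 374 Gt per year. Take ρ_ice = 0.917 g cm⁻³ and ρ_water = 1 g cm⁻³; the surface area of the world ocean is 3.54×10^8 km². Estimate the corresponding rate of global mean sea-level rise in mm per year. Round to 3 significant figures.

≈ 1.06 mm/yr

ρ_w = 1 g cm⁻³ = 1000 kg m⁻³. Annual water volume added = 374 Gt / ρ_w = 3.740×10^14 kg / 1000 kg m⁻³ = 3.740×10^11 m³.
Δh per year = 3.740×10^11 / 3.54×10^14 = 1.06×10^-3 m = 1.06 mm.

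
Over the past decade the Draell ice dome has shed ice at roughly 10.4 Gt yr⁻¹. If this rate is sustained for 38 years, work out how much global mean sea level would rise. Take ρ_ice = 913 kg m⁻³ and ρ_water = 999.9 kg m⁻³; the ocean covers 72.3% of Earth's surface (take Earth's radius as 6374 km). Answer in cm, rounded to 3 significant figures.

Total mass lost = 10.4 Gt/yr × 38 yr = 395.2 Gt = 3.952×10^14 kg.
ρ_w = 999.9 kg m⁻³, so water volume = 3.952×10^14 / 999.9 = 3.952×10^11 m³.
Δh = 3.952×10^11 / 3.69×10^14 = 1.07×10^-3 m = 0.107 cm.

≈ 0.107 cm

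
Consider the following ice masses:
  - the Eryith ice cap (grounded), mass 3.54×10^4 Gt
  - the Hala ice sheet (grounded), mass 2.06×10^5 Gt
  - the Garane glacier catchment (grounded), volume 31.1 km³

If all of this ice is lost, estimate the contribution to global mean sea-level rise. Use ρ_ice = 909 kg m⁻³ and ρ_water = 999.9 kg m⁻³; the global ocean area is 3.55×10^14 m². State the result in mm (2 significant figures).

Eryith: 3.54×10^4 Gt = 3.540×10^16 kg; dividing by ρ_w = 999.9 kg m⁻³ gives 3.540×10^13 m³ of water.
Hala: 2.06×10^5 Gt = 2.060×10^17 kg; dividing by ρ_w = 999.9 kg m⁻³ gives 2.060×10^14 m³ of water.
Garane: 31.1 km³ × (909/999.9) = 28.27 km³ of water.
Total added water ≈ 2.415×10^14 m³ over 3.55×10^14 m² → Δh = 0.680 m = 680 mm.

≈ 680 mm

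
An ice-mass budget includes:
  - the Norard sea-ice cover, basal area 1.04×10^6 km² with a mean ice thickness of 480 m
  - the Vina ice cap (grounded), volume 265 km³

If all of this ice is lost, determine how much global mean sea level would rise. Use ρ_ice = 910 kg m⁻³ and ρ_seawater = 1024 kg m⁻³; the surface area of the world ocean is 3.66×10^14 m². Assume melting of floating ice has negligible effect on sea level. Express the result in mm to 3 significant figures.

The Norard sea-ice cover is floating and already displaces its own weight of water, so its melt adds essentially nothing to sea level.
Vina: 265 km³ × (910/1024) = 235.5 km³ of water.
Total added water ≈ 2.355×10^11 m³ over 3.66×10^14 m² → Δh = 6.43×10^-4 m = 0.643 mm.

≈ 0.643 mm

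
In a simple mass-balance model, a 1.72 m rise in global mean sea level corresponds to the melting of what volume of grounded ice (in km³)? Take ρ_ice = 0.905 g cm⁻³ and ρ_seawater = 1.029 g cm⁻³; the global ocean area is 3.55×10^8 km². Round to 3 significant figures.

≈ 6.94×10^5 km³

Required water volume = Δh × A = 1.72 m × 3.55×10^14 m² = 6.106×10^14 m³ = 6.106×10^5 km³.
Ice volume = water volume × ρ_w/ρ_ice = 6.106×10^5 × 1029/905 = 6.94×10^5 km³.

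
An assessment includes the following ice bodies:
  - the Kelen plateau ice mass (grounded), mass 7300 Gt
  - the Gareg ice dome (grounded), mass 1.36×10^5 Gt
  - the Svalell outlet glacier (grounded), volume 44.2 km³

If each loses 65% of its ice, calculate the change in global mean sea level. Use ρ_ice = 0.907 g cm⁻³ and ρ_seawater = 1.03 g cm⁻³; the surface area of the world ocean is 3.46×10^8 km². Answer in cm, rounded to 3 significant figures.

Kelen: 0.65 × 7300 Gt = 4.745×10^15 kg; dividing by ρ_w = 1.03 g cm⁻³ = 1030 kg m⁻³ gives 4.607×10^12 m³ of water.
Gareg: 0.65 × 1.36×10^5 Gt = 8.840×10^16 kg; dividing by ρ_w = 1030 kg m⁻³ gives 8.583×10^13 m³ of water.
Svalell: 0.65 × 44.2 km³ × (907/1030) = 25.30 km³ of water.
Total added water ≈ 9.046×10^13 m³ over 3.46×10^14 m² → Δh = 0.261 m = 26.1 cm.

≈ 26.1 cm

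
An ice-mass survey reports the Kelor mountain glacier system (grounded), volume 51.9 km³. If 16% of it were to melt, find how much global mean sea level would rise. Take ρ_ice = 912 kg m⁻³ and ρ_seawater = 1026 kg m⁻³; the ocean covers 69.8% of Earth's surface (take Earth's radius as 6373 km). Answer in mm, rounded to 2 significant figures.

Kelor: 0.16 × 51.9 km³ × (912/1026) = 7.381 km³ of water.
Spread over 3.56×10^14 m² of ocean, Δh = 7.381×10^9 / 3.56×10^14 = 2.07×10^-5 m = 0.021 mm.

≈ 0.021 mm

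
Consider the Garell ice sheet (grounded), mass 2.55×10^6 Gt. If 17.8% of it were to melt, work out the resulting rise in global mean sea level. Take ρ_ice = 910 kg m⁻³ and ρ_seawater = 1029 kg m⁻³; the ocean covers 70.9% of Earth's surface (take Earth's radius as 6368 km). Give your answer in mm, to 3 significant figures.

Garell: 0.178 × 2.55×10^6 Gt = 4.539×10^17 kg; dividing by ρ_w = 1029 kg m⁻³ gives 4.411×10^14 m³ of water.
Spread over 3.61×10^14 m² of ocean, Δh = 4.411×10^14 / 3.61×10^14 = 1.22 m = 1220 mm.

≈ 1220 mm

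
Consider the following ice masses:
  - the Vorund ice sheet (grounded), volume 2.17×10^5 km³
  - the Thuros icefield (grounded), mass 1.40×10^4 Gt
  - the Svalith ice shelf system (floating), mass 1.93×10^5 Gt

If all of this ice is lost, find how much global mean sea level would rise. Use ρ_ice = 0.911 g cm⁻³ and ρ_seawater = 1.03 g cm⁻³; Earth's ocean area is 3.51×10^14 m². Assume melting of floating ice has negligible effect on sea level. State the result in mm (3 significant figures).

Vorund: 2.17×10^5 km³ × (911/1030) = 1.919×10^5 km³ of water.
Thuros: 1.40×10^4 Gt = 1.400×10^16 kg; dividing by ρ_w = 1.03 g cm⁻³ = 1030 kg m⁻³ gives 1.359×10^13 m³ of water.
The Svalith ice shelf system is floating and already displaces its own weight of water, so its melt adds essentially nothing to sea level.
Total added water ≈ 2.055×10^14 m³ over 3.51×10^14 m² → Δh = 0.586 m = 586 mm.

≈ 586 mm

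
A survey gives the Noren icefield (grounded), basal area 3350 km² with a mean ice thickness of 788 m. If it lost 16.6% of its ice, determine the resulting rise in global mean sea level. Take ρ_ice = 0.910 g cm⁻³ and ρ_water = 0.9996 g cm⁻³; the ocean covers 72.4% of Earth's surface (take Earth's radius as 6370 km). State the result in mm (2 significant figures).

Noren: ice volume = 3350 km² × 788 m = 2640 km³; 0.166 × 2640 × (910/999.6) = 398.9 km³ of water.
Spread over 3.69×10^14 m² of ocean, Δh = 3.989×10^11 / 3.69×10^14 = 1.08×10^-3 m = 1.1 mm.

≈ 1.1 mm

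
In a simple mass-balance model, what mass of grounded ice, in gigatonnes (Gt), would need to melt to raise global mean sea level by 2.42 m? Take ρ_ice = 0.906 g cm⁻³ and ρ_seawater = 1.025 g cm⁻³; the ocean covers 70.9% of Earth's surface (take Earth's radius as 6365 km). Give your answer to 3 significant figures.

≈ 8.95×10^5 Gt

Required water volume = Δh × A = 2.42 m × 3.61×10^14 m² = 8.735×10^14 m³.
ρ_w = 1.025 g cm⁻³ = 1025 kg m⁻³, so the mass of water = 8.735×10^14 m³ × 1025 kg m⁻³ = 8.953×10^17 kg = 8.95×10^5 Gt (and the same mass of ice, by conservation).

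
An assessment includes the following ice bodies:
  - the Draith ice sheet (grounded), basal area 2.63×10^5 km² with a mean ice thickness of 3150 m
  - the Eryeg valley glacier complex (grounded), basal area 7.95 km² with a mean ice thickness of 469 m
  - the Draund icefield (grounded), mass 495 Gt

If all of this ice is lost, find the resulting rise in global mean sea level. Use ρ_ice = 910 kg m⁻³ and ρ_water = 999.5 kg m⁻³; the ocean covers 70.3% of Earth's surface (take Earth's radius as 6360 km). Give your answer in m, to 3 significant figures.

Draith: ice volume = 2.63×10^5 km² × 3150 m = 8.284×10^5 km³; 8.284×10^5 × (910/999.5) = 7.543×10^5 km³ of water.
Eryeg: ice volume = 7.95 km² × 469 m = 3.729 km³; 3.729 × (910/999.5) = 3.395 km³ of water.
Draund: 495 Gt = 4.950×10^14 kg; dividing by ρ_w = 999.5 kg m⁻³ gives 4.952×10^11 m³ of water.
Total added water ≈ 7.548×10^14 m³ over 3.57×10^14 m² → Δh = 2.11 m.

≈ 2.11 m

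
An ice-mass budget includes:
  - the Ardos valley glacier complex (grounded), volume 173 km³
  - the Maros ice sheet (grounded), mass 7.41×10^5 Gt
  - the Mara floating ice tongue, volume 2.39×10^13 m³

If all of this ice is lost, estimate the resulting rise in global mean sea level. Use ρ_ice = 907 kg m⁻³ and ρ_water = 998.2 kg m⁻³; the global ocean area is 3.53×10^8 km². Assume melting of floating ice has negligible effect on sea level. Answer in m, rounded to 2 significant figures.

Ardos: 173 km³ × (907/998.2) = 157.2 km³ of water.
Maros: 7.41×10^5 Gt = 7.410×10^17 kg; dividing by ρ_w = 998.2 kg m⁻³ gives 7.423×10^14 m³ of water.
The Mara floating ice tongue is floating and already displaces its own weight of water, so its melt adds essentially nothing to sea level.
Total added water ≈ 7.425×10^14 m³ over 3.53×10^14 m² → Δh = 2.10 m.

≈ 2.1 m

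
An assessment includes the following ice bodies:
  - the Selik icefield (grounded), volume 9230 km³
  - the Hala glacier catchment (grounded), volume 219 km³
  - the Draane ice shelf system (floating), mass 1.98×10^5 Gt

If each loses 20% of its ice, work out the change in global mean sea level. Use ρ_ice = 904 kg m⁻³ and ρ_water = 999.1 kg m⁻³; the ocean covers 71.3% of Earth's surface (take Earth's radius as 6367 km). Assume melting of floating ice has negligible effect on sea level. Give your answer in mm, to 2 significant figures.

Selik: 0.2 × 9230 km³ × (904/999.1) = 1670 km³ of water.
Hala: 0.2 × 219 km³ × (904/999.1) = 39.63 km³ of water.
The Draane ice shelf system is floating and already displaces its own weight of water, so its melt adds essentially nothing to sea level.
Total added water ≈ 1.710×10^12 m³ over 3.63×10^14 m² → Δh = 4.71×10^-3 m = 4.7 mm.

≈ 4.7 mm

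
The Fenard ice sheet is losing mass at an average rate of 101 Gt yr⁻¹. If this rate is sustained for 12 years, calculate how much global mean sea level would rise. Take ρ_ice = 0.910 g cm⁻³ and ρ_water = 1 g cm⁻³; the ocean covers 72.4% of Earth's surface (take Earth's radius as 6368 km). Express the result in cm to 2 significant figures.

Total mass lost = 101 Gt/yr × 12 yr = 1212 Gt = 1.212×10^15 kg.
ρ_w = 1 g cm⁻³ = 1000 kg m⁻³, so water volume = 1.212×10^15 / 1000 = 1.212×10^12 m³.
Δh = 1.212×10^12 / 3.69×10^14 = 3.29×10^-3 m = 0.33 cm.

≈ 0.33 cm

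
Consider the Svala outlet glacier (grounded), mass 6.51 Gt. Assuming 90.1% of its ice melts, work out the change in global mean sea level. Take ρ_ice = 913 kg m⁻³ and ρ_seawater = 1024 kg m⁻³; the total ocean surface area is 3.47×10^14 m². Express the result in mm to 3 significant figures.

Svala: 0.901 × 6.51 Gt = 5.866×10^12 kg; dividing by ρ_w = 1024 kg m⁻³ gives 5.728×10^9 m³ of water.
Spread over 3.47×10^14 m² of ocean, Δh = 5.728×10^9 / 3.47×10^14 = 1.65×10^-5 m = 0.0165 mm.

≈ 0.0165 mm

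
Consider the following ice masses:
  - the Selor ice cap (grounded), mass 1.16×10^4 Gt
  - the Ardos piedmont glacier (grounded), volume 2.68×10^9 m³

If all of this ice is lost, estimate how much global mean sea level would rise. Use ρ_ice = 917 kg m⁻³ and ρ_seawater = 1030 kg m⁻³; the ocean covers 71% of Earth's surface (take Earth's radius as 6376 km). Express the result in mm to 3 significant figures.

≈ 31.1 mm

Selor: 1.16×10^4 Gt = 1.160×10^16 kg; dividing by ρ_w = 1030 kg m⁻³ gives 1.126×10^13 m³ of water.
Ardos: 2.68×10^9 m³ × (917/1030) = 2.386×10^9 m³ of water.
Total added water ≈ 1.126×10^13 m³ over 3.63×10^14 m² → Δh = 0.0311 m = 31.1 mm.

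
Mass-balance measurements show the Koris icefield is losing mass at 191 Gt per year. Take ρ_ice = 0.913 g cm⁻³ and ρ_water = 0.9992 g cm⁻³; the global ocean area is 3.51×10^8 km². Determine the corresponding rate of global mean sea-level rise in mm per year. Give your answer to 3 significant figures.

ρ_w = 0.9992 g cm⁻³ = 999.2 kg m⁻³. Annual water volume added = 191 Gt / ρ_w = 1.910×10^14 kg / 999.2 kg m⁻³ = 1.912×10^11 m³.
Δh per year = 1.912×10^11 / 3.51×10^14 = 5.45×10^-4 m = 0.545 mm.

≈ 0.545 mm/yr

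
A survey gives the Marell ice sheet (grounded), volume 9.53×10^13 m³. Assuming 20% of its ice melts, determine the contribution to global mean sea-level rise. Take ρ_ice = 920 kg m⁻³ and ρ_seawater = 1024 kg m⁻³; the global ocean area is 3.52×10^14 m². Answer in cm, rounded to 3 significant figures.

≈ 4.86 cm

Marell: 0.2 × 9.53×10^13 m³ × (920/1024) = 1.712×10^13 m³ of water.
Spread over 3.52×10^14 m² of ocean, Δh = 1.712×10^13 / 3.52×10^14 = 0.0486 m = 4.86 cm.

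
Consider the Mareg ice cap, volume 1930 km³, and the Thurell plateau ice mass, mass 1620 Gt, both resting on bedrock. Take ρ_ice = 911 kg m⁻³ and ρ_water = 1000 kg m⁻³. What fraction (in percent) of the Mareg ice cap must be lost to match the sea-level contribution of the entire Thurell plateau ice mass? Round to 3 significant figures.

≈ 92.1 %

Equal sea-level rise means equal mass of meltwater, i.e. equal mass of ice lost.
Ice mass of Thurell: 1.620×10^15 kg; ice mass of Mareg: 1.758×10^15 kg.
Fraction required = 1.620×10^15 / 1.758×10^15 = 0.921 → 92.1 %.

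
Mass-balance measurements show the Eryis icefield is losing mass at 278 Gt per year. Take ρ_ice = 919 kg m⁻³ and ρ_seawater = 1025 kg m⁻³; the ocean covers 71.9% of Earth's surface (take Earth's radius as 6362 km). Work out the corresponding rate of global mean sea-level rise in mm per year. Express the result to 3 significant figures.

≈ 0.742 mm/yr

ρ_w = 1025 kg m⁻³. Annual water volume added = 278 Gt / ρ_w = 2.780×10^14 kg / 1025 kg m⁻³ = 2.712×10^11 m³.
Δh per year = 2.712×10^11 / 3.66×10^14 = 7.42×10^-4 m = 0.742 mm.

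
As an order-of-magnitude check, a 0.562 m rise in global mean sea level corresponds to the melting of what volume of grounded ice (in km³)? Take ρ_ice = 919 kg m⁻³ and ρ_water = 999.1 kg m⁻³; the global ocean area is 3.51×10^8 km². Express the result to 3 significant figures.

Required water volume = Δh × A = 0.562 m × 3.51×10^14 m² = 1.973×10^14 m³ = 1.973×10^5 km³.
Ice volume = water volume × ρ_w/ρ_ice = 1.973×10^5 × 999.1/919 = 2.14×10^5 km³.

≈ 2.14×10^5 km³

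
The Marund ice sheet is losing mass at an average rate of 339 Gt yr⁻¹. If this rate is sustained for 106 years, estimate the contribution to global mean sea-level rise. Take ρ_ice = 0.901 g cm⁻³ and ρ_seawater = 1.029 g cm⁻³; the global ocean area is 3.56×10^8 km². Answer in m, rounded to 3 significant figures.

Total mass lost = 339 Gt/yr × 106 yr = 3.593×10^4 Gt = 3.593×10^16 kg.
ρ_w = 1.029 g cm⁻³ = 1029 kg m⁻³, so water volume = 3.593×10^16 / 1029 = 3.492×10^13 m³.
Δh = 3.492×10^13 / 3.56×10^14 = 0.0981 m.

≈ 0.0981 m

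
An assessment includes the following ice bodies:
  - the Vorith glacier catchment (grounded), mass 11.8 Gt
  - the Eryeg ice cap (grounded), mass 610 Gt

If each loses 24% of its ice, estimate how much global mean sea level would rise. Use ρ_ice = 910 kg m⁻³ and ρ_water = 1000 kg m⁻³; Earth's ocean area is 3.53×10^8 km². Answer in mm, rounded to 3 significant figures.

≈ 0.423 mm

Vorith: 0.24 × 11.8 Gt = 2.832×10^12 kg; dividing by ρ_w = 1000 kg m⁻³ gives 2.832×10^9 m³ of water.
Eryeg: 0.24 × 610 Gt = 1.464×10^14 kg; dividing by ρ_w = 1000 kg m⁻³ gives 1.464×10^11 m³ of water.
Total added water ≈ 1.492×10^11 m³ over 3.53×10^14 m² → Δh = 4.23×10^-4 m = 0.423 mm.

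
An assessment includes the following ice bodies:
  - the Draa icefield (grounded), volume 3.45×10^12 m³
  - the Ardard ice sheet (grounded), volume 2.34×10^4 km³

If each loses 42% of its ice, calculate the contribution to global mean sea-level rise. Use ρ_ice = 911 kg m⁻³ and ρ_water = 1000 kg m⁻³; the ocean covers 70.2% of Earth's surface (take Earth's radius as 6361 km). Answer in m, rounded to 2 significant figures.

≈ 0.029 m

Draa: 0.42 × 3.45×10^12 m³ × (911/1000) = 1.320×10^12 m³ of water.
Ardard: 0.42 × 2.34×10^4 km³ × (911/1000) = 8953 km³ of water.
Total added water ≈ 1.027×10^13 m³ over 3.57×10^14 m² → Δh = 0.0288 m.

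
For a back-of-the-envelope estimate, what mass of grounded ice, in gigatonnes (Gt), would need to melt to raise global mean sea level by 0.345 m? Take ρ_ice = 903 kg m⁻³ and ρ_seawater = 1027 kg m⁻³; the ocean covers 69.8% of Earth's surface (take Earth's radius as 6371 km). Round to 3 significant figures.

Required water volume = Δh × A = 0.345 m × 3.56×10^14 m² = 1.228×10^14 m³.
ρ_w = 1027 kg m⁻³, so the mass of water = 1.228×10^14 m³ × 1027 kg m⁻³ = 1.261×10^17 kg = 1.26×10^5 Gt (and the same mass of ice, by conservation).

≈ 1.26×10^5 Gt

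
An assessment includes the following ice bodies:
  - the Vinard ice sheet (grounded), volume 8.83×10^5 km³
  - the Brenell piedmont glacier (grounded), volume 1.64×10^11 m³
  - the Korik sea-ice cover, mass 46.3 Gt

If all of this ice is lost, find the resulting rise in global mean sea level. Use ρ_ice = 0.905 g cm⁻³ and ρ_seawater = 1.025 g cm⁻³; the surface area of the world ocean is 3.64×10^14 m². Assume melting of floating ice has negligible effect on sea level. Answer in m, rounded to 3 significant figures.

Vinard: 8.83×10^5 km³ × (905/1025) = 7.796×10^5 km³ of water.
Brenell: 1.64×10^11 m³ × (905/1025) = 1.448×10^11 m³ of water.
The Korik sea-ice cover is floating and already displaces its own weight of water, so its melt adds essentially nothing to sea level.
Total added water ≈ 7.798×10^14 m³ over 3.64×10^14 m² → Δh = 2.14 m.

≈ 2.14 m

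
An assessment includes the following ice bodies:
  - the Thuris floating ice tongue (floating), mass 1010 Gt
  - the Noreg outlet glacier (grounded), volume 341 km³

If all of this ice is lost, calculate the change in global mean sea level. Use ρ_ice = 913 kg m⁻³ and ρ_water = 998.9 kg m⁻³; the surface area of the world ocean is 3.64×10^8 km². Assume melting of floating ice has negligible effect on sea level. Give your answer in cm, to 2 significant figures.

≈ 0.086 cm

The Thuris floating ice tongue is floating and already displaces its own weight of water, so its melt adds essentially nothing to sea level.
Noreg: 341 km³ × (913/998.9) = 311.7 km³ of water.
Total added water ≈ 3.117×10^11 m³ over 3.64×10^14 m² → Δh = 8.56×10^-4 m = 0.086 cm.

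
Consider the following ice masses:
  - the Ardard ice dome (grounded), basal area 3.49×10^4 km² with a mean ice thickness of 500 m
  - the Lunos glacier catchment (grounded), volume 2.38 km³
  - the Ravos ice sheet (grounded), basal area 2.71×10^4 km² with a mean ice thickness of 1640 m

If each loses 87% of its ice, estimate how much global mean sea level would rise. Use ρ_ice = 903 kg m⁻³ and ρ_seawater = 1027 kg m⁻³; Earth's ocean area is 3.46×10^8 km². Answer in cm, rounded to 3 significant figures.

≈ 13.7 cm

Ardard: ice volume = 3.49×10^4 km² × 500 m = 1.745×10^4 km³; 0.87 × 1.745×10^4 × (903/1027) = 1.335×10^4 km³ of water.
Lunos: 0.87 × 2.38 km³ × (903/1027) = 1.821 km³ of water.
Ravos: ice volume = 2.71×10^4 km² × 1640 m = 4.444×10^4 km³; 0.87 × 4.444×10^4 × (903/1027) = 3.400×10^4 km³ of water.
Total added water ≈ 4.735×10^13 m³ over 3.46×10^14 m² → Δh = 0.137 m = 13.7 cm.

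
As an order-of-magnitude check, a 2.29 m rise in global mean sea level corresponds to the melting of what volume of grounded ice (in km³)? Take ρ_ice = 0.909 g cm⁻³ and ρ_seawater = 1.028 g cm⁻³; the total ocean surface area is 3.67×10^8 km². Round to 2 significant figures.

≈ 9.5×10^5 km³

Required water volume = Δh × A = 2.29 m × 3.67×10^14 m² = 8.404×10^14 m³ = 8.404×10^5 km³.
Ice volume = water volume × ρ_w/ρ_ice = 8.404×10^5 × 1028/909 = 9.5×10^5 km³.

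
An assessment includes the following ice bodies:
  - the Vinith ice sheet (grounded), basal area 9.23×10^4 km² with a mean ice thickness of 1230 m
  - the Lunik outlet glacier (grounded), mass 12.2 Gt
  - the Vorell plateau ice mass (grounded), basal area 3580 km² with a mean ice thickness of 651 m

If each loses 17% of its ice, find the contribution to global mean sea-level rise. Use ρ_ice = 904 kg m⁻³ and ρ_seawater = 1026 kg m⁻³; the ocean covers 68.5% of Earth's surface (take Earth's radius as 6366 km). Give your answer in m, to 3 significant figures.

Vinith: ice volume = 9.23×10^4 km² × 1230 m = 1.135×10^5 km³; 0.17 × 1.135×10^5 × (904/1026) = 1.701×10^4 km³ of water.
Lunik: 0.17 × 12.2 Gt = 2.074×10^12 kg; dividing by ρ_w = 1026 kg m⁻³ gives 2.021×10^9 m³ of water.
Vorell: ice volume = 3580 km² × 651 m = 2331 km³; 0.17 × 2331 × (904/1026) = 349.1 km³ of water.
Total added water ≈ 1.736×10^13 m³ over 3.49×10^14 m² → Δh = 0.0498 m.

≈ 0.0498 m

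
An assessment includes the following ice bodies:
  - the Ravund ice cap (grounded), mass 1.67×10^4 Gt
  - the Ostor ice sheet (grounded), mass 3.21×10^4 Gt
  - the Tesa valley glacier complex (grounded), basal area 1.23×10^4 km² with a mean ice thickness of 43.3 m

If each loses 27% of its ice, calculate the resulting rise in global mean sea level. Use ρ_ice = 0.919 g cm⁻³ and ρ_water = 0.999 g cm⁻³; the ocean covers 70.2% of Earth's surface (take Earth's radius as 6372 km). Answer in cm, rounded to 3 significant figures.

≈ 3.72 cm

Ravund: 0.27 × 1.67×10^4 Gt = 4.509×10^15 kg; dividing by ρ_w = 0.999 g cm⁻³ = 999 kg m⁻³ gives 4.514×10^12 m³ of water.
Ostor: 0.27 × 3.21×10^4 Gt = 8.667×10^15 kg; dividing by ρ_w = 999 kg m⁻³ gives 8.676×10^12 m³ of water.
Tesa: ice volume = 1.23×10^4 km² × 43.3 m = 532.6 km³; 0.27 × 532.6 × (919/999) = 132.3 km³ of water.
Total added water ≈ 1.332×10^13 m³ over 3.58×10^14 m² → Δh = 0.0372 m = 3.72 cm.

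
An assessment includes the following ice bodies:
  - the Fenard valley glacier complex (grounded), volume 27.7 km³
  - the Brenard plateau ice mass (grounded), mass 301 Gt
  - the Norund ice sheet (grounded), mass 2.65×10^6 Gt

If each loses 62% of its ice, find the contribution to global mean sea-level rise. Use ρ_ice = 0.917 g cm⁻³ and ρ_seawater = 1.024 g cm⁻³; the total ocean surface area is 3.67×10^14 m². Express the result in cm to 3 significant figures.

≈ 437 cm

Fenard: 0.62 × 27.7 km³ × (917/1024) = 15.38 km³ of water.
Brenard: 0.62 × 301 Gt = 1.866×10^14 kg; dividing by ρ_w = 1.024 g cm⁻³ = 1024 kg m⁻³ gives 1.822×10^11 m³ of water.
Norund: 0.62 × 2.65×10^6 Gt = 1.643×10^18 kg; dividing by ρ_w = 1024 kg m⁻³ gives 1.604×10^15 m³ of water.
Total added water ≈ 1.605×10^15 m³ over 3.67×10^14 m² → Δh = 4.37 m = 437 cm.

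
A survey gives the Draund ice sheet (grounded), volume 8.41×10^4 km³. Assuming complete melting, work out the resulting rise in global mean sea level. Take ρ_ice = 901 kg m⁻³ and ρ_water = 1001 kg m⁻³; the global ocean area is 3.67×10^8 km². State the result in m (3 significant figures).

Draund: 8.41×10^4 km³ × (901/1001) = 7.570×10^4 km³ of water.
Spread over 3.67×10^14 m² of ocean, Δh = 7.570×10^13 / 3.67×10^14 = 0.206 m.

≈ 0.206 m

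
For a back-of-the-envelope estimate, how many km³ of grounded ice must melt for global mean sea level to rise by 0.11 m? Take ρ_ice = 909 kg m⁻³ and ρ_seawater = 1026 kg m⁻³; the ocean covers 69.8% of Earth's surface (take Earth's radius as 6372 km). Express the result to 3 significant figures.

≈ 4.42×10^4 km³

Required water volume = Δh × A = 0.11 m × 3.56×10^14 m² = 3.918×10^13 m³ = 3.918×10^4 km³.
Ice volume = water volume × ρ_w/ρ_ice = 3.918×10^4 × 1026/909 = 4.42×10^4 km³.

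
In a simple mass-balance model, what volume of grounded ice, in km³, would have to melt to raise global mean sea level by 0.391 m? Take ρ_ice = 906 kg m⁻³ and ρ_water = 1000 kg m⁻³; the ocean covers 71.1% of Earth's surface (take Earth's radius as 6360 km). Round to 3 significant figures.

≈ 1.56×10^5 km³

Required water volume = Δh × A = 0.391 m × 3.61×10^14 m² = 1.413×10^14 m³ = 1.413×10^5 km³.
Ice volume = water volume × ρ_w/ρ_ice = 1.413×10^5 × 1000/906 = 1.56×10^5 km³.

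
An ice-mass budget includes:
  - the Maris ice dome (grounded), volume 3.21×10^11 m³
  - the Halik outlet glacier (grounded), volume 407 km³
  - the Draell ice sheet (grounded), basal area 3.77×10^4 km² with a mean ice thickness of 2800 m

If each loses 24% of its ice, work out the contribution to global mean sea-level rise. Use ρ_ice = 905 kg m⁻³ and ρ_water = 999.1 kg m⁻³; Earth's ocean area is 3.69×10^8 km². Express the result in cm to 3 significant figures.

≈ 6.26 cm

Maris: 0.24 × 3.21×10^11 m³ × (905/999.1) = 6.978×10^10 m³ of water.
Halik: 0.24 × 407 km³ × (905/999.1) = 88.48 km³ of water.
Draell: ice volume = 3.77×10^4 km² × 2800 m = 1.056×10^5 km³; 0.24 × 1.056×10^5 × (905/999.1) = 2.295×10^4 km³ of water.
Total added water ≈ 2.311×10^13 m³ over 3.69×10^14 m² → Δh = 0.0626 m = 6.26 cm.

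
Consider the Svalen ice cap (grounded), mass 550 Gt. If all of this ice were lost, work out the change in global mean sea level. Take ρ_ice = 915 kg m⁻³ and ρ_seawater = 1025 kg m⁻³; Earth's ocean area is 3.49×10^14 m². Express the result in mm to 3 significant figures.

≈ 1.54 mm

Svalen: 550 Gt = 5.500×10^14 kg; dividing by ρ_w = 1025 kg m⁻³ gives 5.366×10^11 m³ of water.
Spread over 3.49×10^14 m² of ocean, Δh = 5.366×10^11 / 3.49×10^14 = 1.54×10^-3 m = 1.54 mm.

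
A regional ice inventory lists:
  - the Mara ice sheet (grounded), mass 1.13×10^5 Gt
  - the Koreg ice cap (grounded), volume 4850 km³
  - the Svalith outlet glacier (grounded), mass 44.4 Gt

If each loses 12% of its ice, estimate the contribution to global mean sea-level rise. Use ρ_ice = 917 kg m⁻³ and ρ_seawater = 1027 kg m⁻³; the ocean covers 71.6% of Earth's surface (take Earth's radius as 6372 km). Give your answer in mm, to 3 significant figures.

Mara: 0.12 × 1.13×10^5 Gt = 1.356×10^16 kg; dividing by ρ_w = 1027 kg m⁻³ gives 1.320×10^13 m³ of water.
Koreg: 0.12 × 4850 km³ × (917/1027) = 519.7 km³ of water.
Svalith: 0.12 × 44.4 Gt = 5.328×10^12 kg; dividing by ρ_w = 1027 kg m⁻³ gives 5.188×10^9 m³ of water.
Total added water ≈ 1.373×10^13 m³ over 3.65×10^14 m² → Δh = 0.0376 m = 37.6 mm.

≈ 37.6 mm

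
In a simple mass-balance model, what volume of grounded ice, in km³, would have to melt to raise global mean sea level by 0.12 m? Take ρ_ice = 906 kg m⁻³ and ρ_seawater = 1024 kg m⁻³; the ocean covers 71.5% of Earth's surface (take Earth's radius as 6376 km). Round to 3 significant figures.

≈ 4.95×10^4 km³

Required water volume = Δh × A = 0.12 m × 3.65×10^14 m² = 4.383×10^13 m³ = 4.383×10^4 km³.
Ice volume = water volume × ρ_w/ρ_ice = 4.383×10^4 × 1024/906 = 4.95×10^4 km³.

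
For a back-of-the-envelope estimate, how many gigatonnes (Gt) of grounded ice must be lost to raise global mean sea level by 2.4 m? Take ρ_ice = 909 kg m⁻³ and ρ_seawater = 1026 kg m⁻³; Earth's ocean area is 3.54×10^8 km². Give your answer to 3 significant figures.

≈ 8.72×10^5 Gt

Required water volume = Δh × A = 2.4 m × 3.54×10^14 m² = 8.496×10^14 m³.
ρ_w = 1026 kg m⁻³, so the mass of water = 8.496×10^14 m³ × 1026 kg m⁻³ = 8.717×10^17 kg = 8.72×10^5 Gt (and the same mass of ice, by conservation).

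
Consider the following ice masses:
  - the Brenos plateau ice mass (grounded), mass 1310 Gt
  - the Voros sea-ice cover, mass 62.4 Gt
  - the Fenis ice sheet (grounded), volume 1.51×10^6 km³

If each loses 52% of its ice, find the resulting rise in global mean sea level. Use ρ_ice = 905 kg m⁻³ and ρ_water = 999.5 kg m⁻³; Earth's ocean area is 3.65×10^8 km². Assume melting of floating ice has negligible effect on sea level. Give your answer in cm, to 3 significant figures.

Brenos: 0.52 × 1310 Gt = 6.812×10^14 kg; dividing by ρ_w = 999.5 kg m⁻³ gives 6.815×10^11 m³ of water.
The Voros sea-ice cover is floating and already displaces its own weight of water, so its melt adds essentially nothing to sea level.
Fenis: 0.52 × 1.51×10^6 km³ × (905/999.5) = 7.110×10^5 km³ of water.
Total added water ≈ 7.116×10^14 m³ over 3.65×10^14 m² → Δh = 1.95 m = 195 cm.

≈ 195 cm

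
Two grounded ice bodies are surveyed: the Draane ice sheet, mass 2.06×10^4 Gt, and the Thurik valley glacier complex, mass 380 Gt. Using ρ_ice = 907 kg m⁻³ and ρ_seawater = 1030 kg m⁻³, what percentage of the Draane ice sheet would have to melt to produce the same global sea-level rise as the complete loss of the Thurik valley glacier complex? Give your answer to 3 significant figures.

Equal sea-level rise means equal mass of meltwater, i.e. equal mass of ice lost.
Ice mass of Thurik: 3.800×10^14 kg; ice mass of Draane: 2.060×10^16 kg.
Fraction required = 3.800×10^14 / 2.060×10^16 = 0.0184 → 1.84 %.

≈ 1.84 %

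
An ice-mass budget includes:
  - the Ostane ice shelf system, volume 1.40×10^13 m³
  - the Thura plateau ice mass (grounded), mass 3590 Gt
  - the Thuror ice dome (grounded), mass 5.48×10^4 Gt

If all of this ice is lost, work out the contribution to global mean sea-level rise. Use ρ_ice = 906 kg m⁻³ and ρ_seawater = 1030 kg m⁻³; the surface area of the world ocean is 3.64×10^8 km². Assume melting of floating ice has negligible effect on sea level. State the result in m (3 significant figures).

The Ostane ice shelf system is floating and already displaces its own weight of water, so its melt adds essentially nothing to sea level.
Thura: 3590 Gt = 3.590×10^15 kg; dividing by ρ_w = 1030 kg m⁻³ gives 3.485×10^12 m³ of water.
Thuror: 5.48×10^4 Gt = 5.480×10^16 kg; dividing by ρ_w = 1030 kg m⁻³ gives 5.320×10^13 m³ of water.
Total added water ≈ 5.669×10^13 m³ over 3.64×10^14 m² → Δh = 0.156 m.

≈ 0.156 m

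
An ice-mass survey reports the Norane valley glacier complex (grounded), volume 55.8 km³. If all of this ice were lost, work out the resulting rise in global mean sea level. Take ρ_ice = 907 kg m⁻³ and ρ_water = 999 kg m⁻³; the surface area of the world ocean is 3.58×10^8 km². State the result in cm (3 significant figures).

Norane: 55.8 km³ × (907/999) = 50.66 km³ of water.
Spread over 3.58×10^14 m² of ocean, Δh = 5.066×10^10 / 3.58×10^14 = 1.42×10^-4 m = 0.0142 cm.

≈ 0.0142 cm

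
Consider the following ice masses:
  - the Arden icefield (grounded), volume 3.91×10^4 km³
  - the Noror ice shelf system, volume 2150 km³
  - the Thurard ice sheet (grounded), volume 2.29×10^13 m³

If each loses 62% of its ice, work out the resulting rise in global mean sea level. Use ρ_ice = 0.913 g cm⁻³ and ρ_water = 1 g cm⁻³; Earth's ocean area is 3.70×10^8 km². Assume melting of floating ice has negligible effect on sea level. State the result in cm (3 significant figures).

≈ 9.49 cm

Arden: 0.62 × 3.91×10^4 km³ × (913/1000) = 2.213×10^4 km³ of water.
The Noror ice shelf system is floating and already displaces its own weight of water, so its melt adds essentially nothing to sea level.
Thurard: 0.62 × 2.29×10^13 m³ × (913/1000) = 1.296×10^13 m³ of water.
Total added water ≈ 3.510×10^13 m³ over 3.70×10^14 m² → Δh = 0.0949 m = 9.49 cm.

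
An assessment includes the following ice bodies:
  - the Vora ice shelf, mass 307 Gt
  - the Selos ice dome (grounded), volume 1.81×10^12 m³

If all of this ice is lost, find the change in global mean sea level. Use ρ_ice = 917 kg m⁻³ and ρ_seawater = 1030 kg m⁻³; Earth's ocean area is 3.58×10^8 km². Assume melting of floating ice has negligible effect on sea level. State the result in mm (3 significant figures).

≈ 4.50 mm

The Vora ice shelf is floating and already displaces its own weight of water, so its melt adds essentially nothing to sea level.
Selos: 1.81×10^12 m³ × (917/1030) = 1.611×10^12 m³ of water.
Total added water ≈ 1.611×10^12 m³ over 3.58×10^14 m² → Δh = 4.50×10^-3 m = 4.50 mm.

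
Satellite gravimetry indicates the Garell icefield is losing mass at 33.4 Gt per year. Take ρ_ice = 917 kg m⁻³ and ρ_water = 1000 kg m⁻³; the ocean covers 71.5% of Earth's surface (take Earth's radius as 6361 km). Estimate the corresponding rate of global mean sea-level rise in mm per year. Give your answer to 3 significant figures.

ρ_w = 1000 kg m⁻³. Annual water volume added = 33.4 Gt / ρ_w = 3.340×10^13 kg / 1000 kg m⁻³ = 3.340×10^10 m³.
Δh per year = 3.340×10^10 / 3.64×10^14 = 9.19×10^-5 m = 0.0919 mm.

≈ 0.0919 mm/yr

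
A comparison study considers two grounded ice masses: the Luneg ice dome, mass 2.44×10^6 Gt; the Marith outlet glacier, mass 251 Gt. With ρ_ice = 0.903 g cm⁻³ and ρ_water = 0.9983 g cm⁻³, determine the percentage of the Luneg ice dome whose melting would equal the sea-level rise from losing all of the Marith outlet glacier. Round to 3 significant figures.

Equal sea-level rise means equal mass of meltwater, i.e. equal mass of ice lost.
Ice mass of Marith: 2.510×10^14 kg; ice mass of Luneg: 2.440×10^18 kg.
Fraction required = 2.510×10^14 / 2.440×10^18 = 1.03×10^-4 → 0.0103 %.

≈ 0.0103 %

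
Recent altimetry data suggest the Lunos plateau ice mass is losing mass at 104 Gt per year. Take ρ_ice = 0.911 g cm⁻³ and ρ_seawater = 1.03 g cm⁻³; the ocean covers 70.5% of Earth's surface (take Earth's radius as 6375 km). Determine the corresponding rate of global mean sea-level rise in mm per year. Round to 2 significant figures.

≈ 0.28 mm/yr

ρ_w = 1.03 g cm⁻³ = 1030 kg m⁻³. Annual water volume added = 104 Gt / ρ_w = 1.040×10^14 kg / 1030 kg m⁻³ = 1.010×10^11 m³.
Δh per year = 1.010×10^11 / 3.60×10^14 = 2.80×10^-4 m = 0.28 mm.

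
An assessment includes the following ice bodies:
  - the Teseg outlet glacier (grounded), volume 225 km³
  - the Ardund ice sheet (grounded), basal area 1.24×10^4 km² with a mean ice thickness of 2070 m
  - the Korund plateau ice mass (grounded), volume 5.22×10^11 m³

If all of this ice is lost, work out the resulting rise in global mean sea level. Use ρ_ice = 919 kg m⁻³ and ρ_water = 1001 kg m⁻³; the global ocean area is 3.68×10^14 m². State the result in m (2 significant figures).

≈ 0.066 m

Teseg: 225 km³ × (919/1001) = 206.6 km³ of water.
Ardund: ice volume = 1.24×10^4 km² × 2070 m = 2.567×10^4 km³; 2.567×10^4 × (919/1001) = 2.357×10^4 km³ of water.
Korund: 5.22×10^11 m³ × (919/1001) = 4.792×10^11 m³ of water.
Total added water ≈ 2.425×10^13 m³ over 3.68×10^14 m² → Δh = 0.0659 m.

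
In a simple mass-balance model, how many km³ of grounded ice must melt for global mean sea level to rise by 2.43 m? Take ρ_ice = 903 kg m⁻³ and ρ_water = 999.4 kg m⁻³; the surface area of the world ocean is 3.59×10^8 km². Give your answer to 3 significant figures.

Required water volume = Δh × A = 2.43 m × 3.59×10^14 m² = 8.724×10^14 m³ = 8.724×10^5 km³.
Ice volume = water volume × ρ_w/ρ_ice = 8.724×10^5 × 999.4/903 = 9.66×10^5 km³.

≈ 9.66×10^5 km³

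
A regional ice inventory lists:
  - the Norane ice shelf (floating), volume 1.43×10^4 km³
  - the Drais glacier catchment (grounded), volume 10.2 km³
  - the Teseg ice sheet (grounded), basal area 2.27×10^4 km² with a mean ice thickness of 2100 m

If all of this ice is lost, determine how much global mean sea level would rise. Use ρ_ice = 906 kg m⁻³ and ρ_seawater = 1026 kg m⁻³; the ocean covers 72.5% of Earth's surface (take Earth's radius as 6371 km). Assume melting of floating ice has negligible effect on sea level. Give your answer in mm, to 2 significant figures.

The Norane ice shelf is floating and already displaces its own weight of water, so its melt adds essentially nothing to sea level.
Drais: 10.2 km³ × (906/1026) = 9.007 km³ of water.
Teseg: ice volume = 2.27×10^4 km² × 2100 m = 4.767×10^4 km³; 4.767×10^4 × (906/1026) = 4.209×10^4 km³ of water.
Total added water ≈ 4.210×10^13 m³ over 3.70×10^14 m² → Δh = 0.114 m = 110 mm.

≈ 110 mm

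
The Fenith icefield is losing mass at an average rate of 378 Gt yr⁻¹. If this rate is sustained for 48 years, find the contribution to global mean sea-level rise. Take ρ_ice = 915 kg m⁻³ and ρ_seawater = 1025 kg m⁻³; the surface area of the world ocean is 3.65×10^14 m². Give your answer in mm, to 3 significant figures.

Total mass lost = 378 Gt/yr × 48 yr = 1.814×10^4 Gt = 1.814×10^16 kg.
ρ_w = 1025 kg m⁻³, so water volume = 1.814×10^16 / 1025 = 1.770×10^13 m³.
Δh = 1.770×10^13 / 3.65×10^14 = 0.0485 m = 48.5 mm.

≈ 48.5 mm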